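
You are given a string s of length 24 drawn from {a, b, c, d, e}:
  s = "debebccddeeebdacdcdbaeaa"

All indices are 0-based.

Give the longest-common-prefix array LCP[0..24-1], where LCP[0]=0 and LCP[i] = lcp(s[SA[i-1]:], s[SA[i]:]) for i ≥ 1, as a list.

sorted suffixes:
  #0 SA[0]=23  'a'
  #1 SA[1]=22  'aa'
  #2 SA[2]=14  'acdcdbaeaa'
  #3 SA[3]=20  'aeaa'
  #4 SA[4]=19  'baeaa'
  #5 SA[5]=4  'bccddeeebdacdcdbaeaa'
  #6 SA[6]=12  'bdacdcdbaeaa'
  #7 SA[7]=2  'bebccddeeebdacdcdbaeaa'
  #8 SA[8]=5  'ccddeeebdacdcdbaeaa'
  #9 SA[9]=17  'cdbaeaa'
  #10 SA[10]=15  'cdcdbaeaa'
  #11 SA[11]=6  'cddeeebdacdcdbaeaa'
  #12 SA[12]=13  'dacdcdbaeaa'
  #13 SA[13]=18  'dbaeaa'
  #14 SA[14]=16  'dcdbaeaa'
  #15 SA[15]=7  'ddeeebdacdcdbaeaa'
  #16 SA[16]=0  'debebccddeeebdacdcdbaeaa'
  #17 SA[17]=8  'deeebdacdcdbaeaa'
  #18 SA[18]=21  'eaa'
  #19 SA[19]=3  'ebccddeeebdacdcdbaeaa'
  #20 SA[20]=11  'ebdacdcdbaeaa'
  #21 SA[21]=1  'ebebccddeeebdacdcdbaeaa'
  #22 SA[22]=10  'eebdacdcdbaeaa'
  #23 SA[23]=9  'eeebdacdcdbaeaa'

SA = [23, 22, 14, 20, 19, 4, 12, 2, 5, 17, 15, 6, 13, 18, 16, 7, 0, 8, 21, 3, 11, 1, 10, 9]
i: (SA[i-1],SA[i]) lcp shared
  1: (23,22) 1 'a'
  2: (22,14) 1 'a'
  3: (14,20) 1 'a'
  4: (20,19) 0 ''
  5: (19,4) 1 'b'
  6: (4,12) 1 'b'
  7: (12,2) 1 'b'
  8: (2,5) 0 ''
  9: (5,17) 1 'c'
  10: (17,15) 2 'cd'
  11: (15,6) 2 'cd'
  12: (6,13) 0 ''
  13: (13,18) 1 'd'
  14: (18,16) 1 'd'
  15: (16,7) 1 'd'
  16: (7,0) 1 'd'
  17: (0,8) 2 'de'
  18: (8,21) 0 ''
  19: (21,3) 1 'e'
  20: (3,11) 2 'eb'
  21: (11,1) 2 'eb'
  22: (1,10) 1 'e'
  23: (10,9) 2 'ee'

[0, 1, 1, 1, 0, 1, 1, 1, 0, 1, 2, 2, 0, 1, 1, 1, 1, 2, 0, 1, 2, 2, 1, 2]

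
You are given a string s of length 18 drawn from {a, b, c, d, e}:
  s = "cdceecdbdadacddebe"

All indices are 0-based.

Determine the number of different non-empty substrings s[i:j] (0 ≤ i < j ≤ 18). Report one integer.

155

rank | idx | suffix
   0 |  11 | acddebe
   1 |   9 | adacddebe
   2 |   7 | bdadacddebe
   3 |  16 | be
   4 |   5 | cdbdadacddebe
   5 |   0 | cdceecdbdadacddebe
   6 |  12 | cddebe
   7 |   2 | ceecdbdadacddebe
   8 |  10 | dacddebe
   9 |   8 | dadacddebe
  10 |   6 | dbdadacddebe
  11 |   1 | dceecdbdadacddebe
  12 |  13 | ddebe
  13 |  14 | debe
  14 |  17 | e
  15 |  15 | ebe
  16 |   4 | ecdbdadacddebe
  17 |   3 | eecdbdadacddebe

SA = [11, 9, 7, 16, 5, 0, 12, 2, 10, 8, 6, 1, 13, 14, 17, 15, 4, 3]
[i] adj suffixes → lcp
  [1] 11/9 → 1 ('a')
  [2] 9/7 → 0 ('')
  [3] 7/16 → 1 ('b')
  [4] 16/5 → 0 ('')
  [5] 5/0 → 2 ('cd')
  [6] 0/12 → 2 ('cd')
  [7] 12/2 → 1 ('c')
  [8] 2/10 → 0 ('')
  [9] 10/8 → 2 ('da')
  [10] 8/6 → 1 ('d')
  [11] 6/1 → 1 ('d')
  [12] 1/13 → 1 ('d')
  [13] 13/14 → 1 ('d')
  [14] 14/17 → 0 ('')
  [15] 17/15 → 1 ('e')
  [16] 15/4 → 1 ('e')
  [17] 4/3 → 1 ('e')

n(n+1)/2 = 18·19/2 = 171
Σ LCP = 0 + 1 + 0 + 1 + 0 + 2 + 2 + 1 + 0 + 2 + 1 + 1 + 1 + 1 + 0 + 1 + 1 + 1 = 16
distinct = 171 − 16 = 155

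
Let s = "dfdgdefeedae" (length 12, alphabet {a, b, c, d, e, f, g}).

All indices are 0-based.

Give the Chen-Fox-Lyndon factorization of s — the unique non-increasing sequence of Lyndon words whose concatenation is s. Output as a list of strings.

emit factor 1: 'dfdg' (i=0, period=4)
emit factor 2: 'defee' (i=4, period=5)
emit factor 3: 'd' (i=9, period=1)
emit factor 4: 'ae' (i=10, period=2)

["dfdg", "defee", "d", "ae"]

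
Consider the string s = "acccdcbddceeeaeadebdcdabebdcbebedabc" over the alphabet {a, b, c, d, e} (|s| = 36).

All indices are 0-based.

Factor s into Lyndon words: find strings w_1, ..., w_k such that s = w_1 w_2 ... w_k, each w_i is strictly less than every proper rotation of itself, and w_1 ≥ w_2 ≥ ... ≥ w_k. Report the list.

emit factor 1: 'acccdcbddceeeaeadebdcd' (i=0, period=22)
emit factor 2: 'abebdcbebed' (i=22, period=11)
emit factor 3: 'abc' (i=33, period=3)

["acccdcbddceeeaeadebdcd", "abebdcbebed", "abc"]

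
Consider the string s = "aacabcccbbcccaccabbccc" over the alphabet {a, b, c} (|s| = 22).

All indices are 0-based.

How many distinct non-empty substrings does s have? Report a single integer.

210

rank→(start, suffix):
  0 → (0, 'aacabcccbbcccaccabbccc')
  1 → (16, 'abbccc')
  2 → (3, 'abcccbbcccaccabbccc')
  3 → (1, 'acabcccbbcccaccabbccc')
  4 → (13, 'accabbccc')
  5 → (17, 'bbccc')
  6 → (8, 'bbcccaccabbccc')
  7 → (18, 'bccc')
  8 → (9, 'bcccaccabbccc')
  9 → (4, 'bcccbbcccaccabbccc')
  10 → (21, 'c')
  11 → (15, 'cabbccc')
  12 → (2, 'cabcccbbcccaccabbccc')
  13 → (12, 'caccabbccc')
  14 → (7, 'cbbcccaccabbccc')
  15 → (20, 'cc')
  16 → (14, 'ccabbccc')
  17 → (11, 'ccaccabbccc')
  18 → (6, 'ccbbcccaccabbccc')
  19 → (19, 'ccc')
  20 → (10, 'cccaccabbccc')
  21 → (5, 'cccbbcccaccabbccc')

SA = [0, 16, 3, 1, 13, 17, 8, 18, 9, 4, 21, 15, 2, 12, 7, 20, 14, 11, 6, 19, 10, 5]
i: (SA[i-1],SA[i]) lcp shared
  1: (0,16) 1 'a'
  2: (16,3) 2 'ab'
  3: (3,1) 1 'a'
  4: (1,13) 2 'ac'
  5: (13,17) 0 ''
  6: (17,8) 5 'bbccc'
  7: (8,18) 1 'b'
  8: (18,9) 4 'bccc'
  9: (9,4) 4 'bccc'
  10: (4,21) 0 ''
  11: (21,15) 1 'c'
  12: (15,2) 3 'cab'
  13: (2,12) 2 'ca'
  14: (12,7) 1 'c'
  15: (7,20) 1 'c'
  16: (20,14) 2 'cc'
  17: (14,11) 3 'cca'
  18: (11,6) 2 'cc'
  19: (6,19) 2 'cc'
  20: (19,10) 3 'ccc'
  21: (10,5) 3 'ccc'

n(n+1)/2 = 22·23/2 = 253
Σ LCP = 0 + 1 + 2 + 1 + 2 + 0 + 5 + 1 + 4 + 4 + 0 + 1 + 3 + 2 + 1 + 1 + 2 + 3 + 2 + 2 + 3 + 3 = 43
distinct = 253 − 43 = 210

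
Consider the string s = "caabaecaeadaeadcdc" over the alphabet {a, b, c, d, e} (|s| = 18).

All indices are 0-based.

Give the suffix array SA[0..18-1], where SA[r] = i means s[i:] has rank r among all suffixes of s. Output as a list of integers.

[1, 2, 9, 13, 7, 11, 4, 3, 17, 0, 6, 15, 10, 16, 14, 8, 12, 5]

sorted suffixes:
  #0 SA[0]=1  'aabaecaeadaeadcdc'
  #1 SA[1]=2  'abaecaeadaeadcdc'
  #2 SA[2]=9  'adaeadcdc'
  #3 SA[3]=13  'adcdc'
  #4 SA[4]=7  'aeadaeadcdc'
  #5 SA[5]=11  'aeadcdc'
  #6 SA[6]=4  'aecaeadaeadcdc'
  #7 SA[7]=3  'baecaeadaeadcdc'
  #8 SA[8]=17  'c'
  #9 SA[9]=0  'caabaecaeadaeadcdc'
  #10 SA[10]=6  'caeadaeadcdc'
  #11 SA[11]=15  'cdc'
  #12 SA[12]=10  'daeadcdc'
  #13 SA[13]=16  'dc'
  #14 SA[14]=14  'dcdc'
  #15 SA[15]=8  'eadaeadcdc'
  #16 SA[16]=12  'eadcdc'
  #17 SA[17]=5  'ecaeadaeadcdc'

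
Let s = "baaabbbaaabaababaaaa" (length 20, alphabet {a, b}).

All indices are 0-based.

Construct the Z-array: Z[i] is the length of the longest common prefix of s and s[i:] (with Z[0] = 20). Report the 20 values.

Z[0]=20
i=1: outside box; Z[1]=0
i=2: outside box; Z[2]=0
i=3: outside box; Z[3]=0
i=4: outside box; Z[4]=1 extend→box=[4,5)
i=5: outside box; Z[5]=1 extend→box=[5,6)
i=6: outside box; Z[6]=5 extend→box=[6,11)
i=7: min(r-i=4, Z[1]=0)=0; Z[7]=0
i=8: min(r-i=3, Z[2]=0)=0; Z[8]=0
i=9: min(r-i=2, Z[3]=0)=0; Z[9]=0
i=10: min(r-i=1, Z[4]=1)=1; Z[10]=3 extend→box=[10,13)
i=11: min(r-i=2, Z[1]=0)=0; Z[11]=0
i=12: min(r-i=1, Z[2]=0)=0; Z[12]=0
i=13: outside box; Z[13]=2 extend→box=[13,15)
i=14: min(r-i=1, Z[1]=0)=0; Z[14]=0
i=15: outside box; Z[15]=4 extend→box=[15,19)
i=16: min(r-i=3, Z[1]=0)=0; Z[16]=0
i=17: min(r-i=2, Z[2]=0)=0; Z[17]=0
i=18: min(r-i=1, Z[3]=0)=0; Z[18]=0
i=19: outside box; Z[19]=0

[20, 0, 0, 0, 1, 1, 5, 0, 0, 0, 3, 0, 0, 2, 0, 4, 0, 0, 0, 0]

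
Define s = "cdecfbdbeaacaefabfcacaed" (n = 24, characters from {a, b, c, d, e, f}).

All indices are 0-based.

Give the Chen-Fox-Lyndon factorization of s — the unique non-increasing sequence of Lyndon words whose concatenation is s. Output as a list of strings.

["cdecf", "bdbe", "aacaefabfcacaed"]

emit factor 1: 'cdecf' (i=0, period=5)
emit factor 2: 'bdbe' (i=5, period=4)
emit factor 3: 'aacaefabfcacaed' (i=9, period=15)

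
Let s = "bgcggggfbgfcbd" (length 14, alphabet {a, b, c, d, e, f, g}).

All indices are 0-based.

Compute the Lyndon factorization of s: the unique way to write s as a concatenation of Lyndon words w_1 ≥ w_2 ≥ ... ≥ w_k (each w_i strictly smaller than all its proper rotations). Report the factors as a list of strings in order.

emit factor 1: 'bgcggggfbgfc' (i=0, period=12)
emit factor 2: 'bd' (i=12, period=2)

["bgcggggfbgfc", "bd"]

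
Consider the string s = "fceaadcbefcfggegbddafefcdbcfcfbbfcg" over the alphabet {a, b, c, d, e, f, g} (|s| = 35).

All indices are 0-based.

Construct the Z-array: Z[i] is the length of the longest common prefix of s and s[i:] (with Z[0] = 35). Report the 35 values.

[35, 0, 0, 0, 0, 0, 0, 0, 0, 2, 0, 1, 0, 0, 0, 0, 0, 0, 0, 0, 1, 0, 2, 0, 0, 0, 0, 2, 0, 1, 0, 0, 2, 0, 0]

Z[0]=35
i=1: fresh scan; Z[1]=0
i=2: fresh scan; Z[2]=0
i=3: fresh scan; Z[3]=0
i=4: fresh scan; Z[4]=0
i=5: fresh scan; Z[5]=0
i=6: fresh scan; Z[6]=0
i=7: fresh scan; Z[7]=0
i=8: fresh scan; Z[8]=0
i=9: fresh scan; Z[9]=2 extend→box=[9,11)
i=10: min(r-i=1, Z[1]=0)=0; Z[10]=0
i=11: fresh scan; Z[11]=1 extend→box=[11,12)
i=12: fresh scan; Z[12]=0
i=13: fresh scan; Z[13]=0
i=14: fresh scan; Z[14]=0
i=15: fresh scan; Z[15]=0
i=16: fresh scan; Z[16]=0
i=17: fresh scan; Z[17]=0
i=18: fresh scan; Z[18]=0
i=19: fresh scan; Z[19]=0
i=20: fresh scan; Z[20]=1 extend→box=[20,21)
i=21: fresh scan; Z[21]=0
i=22: fresh scan; Z[22]=2 extend→box=[22,24)
i=23: min(r-i=1, Z[1]=0)=0; Z[23]=0
i=24: fresh scan; Z[24]=0
i=25: fresh scan; Z[25]=0
i=26: fresh scan; Z[26]=0
i=27: fresh scan; Z[27]=2 extend→box=[27,29)
i=28: min(r-i=1, Z[1]=0)=0; Z[28]=0
i=29: fresh scan; Z[29]=1 extend→box=[29,30)
i=30: fresh scan; Z[30]=0
i=31: fresh scan; Z[31]=0
i=32: fresh scan; Z[32]=2 extend→box=[32,34)
i=33: min(r-i=1, Z[1]=0)=0; Z[33]=0
i=34: fresh scan; Z[34]=0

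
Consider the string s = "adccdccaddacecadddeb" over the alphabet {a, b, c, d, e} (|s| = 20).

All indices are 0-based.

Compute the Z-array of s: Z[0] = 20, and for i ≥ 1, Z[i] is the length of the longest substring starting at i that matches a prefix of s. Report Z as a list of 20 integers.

Z[0]=20
i=1: fresh scan; Z[1]=0
i=2: fresh scan; Z[2]=0
i=3: fresh scan; Z[3]=0
i=4: fresh scan; Z[4]=0
i=5: fresh scan; Z[5]=0
i=6: fresh scan; Z[6]=0
i=7: fresh scan; Z[7]=2 grow→box=[7,9)
i=8: min(r-i=1, Z[1]=0)=0; Z[8]=0
i=9: fresh scan; Z[9]=0
i=10: fresh scan; Z[10]=1 grow→box=[10,11)
i=11: fresh scan; Z[11]=0
i=12: fresh scan; Z[12]=0
i=13: fresh scan; Z[13]=0
i=14: fresh scan; Z[14]=2 grow→box=[14,16)
i=15: min(r-i=1, Z[1]=0)=0; Z[15]=0
i=16: fresh scan; Z[16]=0
i=17: fresh scan; Z[17]=0
i=18: fresh scan; Z[18]=0
i=19: fresh scan; Z[19]=0

[20, 0, 0, 0, 0, 0, 0, 2, 0, 0, 1, 0, 0, 0, 2, 0, 0, 0, 0, 0]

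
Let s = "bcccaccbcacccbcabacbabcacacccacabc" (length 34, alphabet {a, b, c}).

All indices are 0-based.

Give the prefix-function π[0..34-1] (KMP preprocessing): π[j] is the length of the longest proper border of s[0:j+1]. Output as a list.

π[0] = 0
j=1 s[j]='c': π[1]=0 (border '')
j=2 s[j]='c': π[2]=0 (border '')
j=3 s[j]='c': π[3]=0 (border '')
j=4 s[j]='a': π[4]=0 (border '')
j=5 s[j]='c': π[5]=0 (border '')
j=6 s[j]='c': π[6]=0 (border '')
j=7 s[j]='b': π[7]=1 (border 'b')
j=8 s[j]='c': π[8]=2 (border 'bc')
j=9 s[j]='a': k: 2→0; π[9]=0 (border '')
j=10 s[j]='c': π[10]=0 (border '')
j=11 s[j]='c': π[11]=0 (border '')
j=12 s[j]='c': π[12]=0 (border '')
j=13 s[j]='b': π[13]=1 (border 'b')
j=14 s[j]='c': π[14]=2 (border 'bc')
j=15 s[j]='a': k: 2→0; π[15]=0 (border '')
j=16 s[j]='b': π[16]=1 (border 'b')
j=17 s[j]='a': k: 1→0; π[17]=0 (border '')
j=18 s[j]='c': π[18]=0 (border '')
j=19 s[j]='b': π[19]=1 (border 'b')
j=20 s[j]='a': k: 1→0; π[20]=0 (border '')
j=21 s[j]='b': π[21]=1 (border 'b')
j=22 s[j]='c': π[22]=2 (border 'bc')
j=23 s[j]='a': k: 2→0; π[23]=0 (border '')
j=24 s[j]='c': π[24]=0 (border '')
j=25 s[j]='a': π[25]=0 (border '')
j=26 s[j]='c': π[26]=0 (border '')
j=27 s[j]='c': π[27]=0 (border '')
j=28 s[j]='c': π[28]=0 (border '')
j=29 s[j]='a': π[29]=0 (border '')
j=30 s[j]='c': π[30]=0 (border '')
j=31 s[j]='a': π[31]=0 (border '')
j=32 s[j]='b': π[32]=1 (border 'b')
j=33 s[j]='c': π[33]=2 (border 'bc')

[0, 0, 0, 0, 0, 0, 0, 1, 2, 0, 0, 0, 0, 1, 2, 0, 1, 0, 0, 1, 0, 1, 2, 0, 0, 0, 0, 0, 0, 0, 0, 0, 1, 2]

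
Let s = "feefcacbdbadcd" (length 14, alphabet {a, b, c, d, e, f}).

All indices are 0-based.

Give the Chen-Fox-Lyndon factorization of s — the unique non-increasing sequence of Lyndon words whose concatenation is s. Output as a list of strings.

["f", "eef", "c", "acbdbadcd"]

emit factor 1: 'f' (i=0, period=1)
emit factor 2: 'eef' (i=1, period=3)
emit factor 3: 'c' (i=4, period=1)
emit factor 4: 'acbdbadcd' (i=5, period=9)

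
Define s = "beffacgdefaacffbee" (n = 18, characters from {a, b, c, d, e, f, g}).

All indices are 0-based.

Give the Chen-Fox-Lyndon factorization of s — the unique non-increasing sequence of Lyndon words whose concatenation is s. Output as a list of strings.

emit factor 1: 'beff' (i=0, period=4)
emit factor 2: 'acgdef' (i=4, period=6)
emit factor 3: 'aacffbee' (i=10, period=8)

["beff", "acgdef", "aacffbee"]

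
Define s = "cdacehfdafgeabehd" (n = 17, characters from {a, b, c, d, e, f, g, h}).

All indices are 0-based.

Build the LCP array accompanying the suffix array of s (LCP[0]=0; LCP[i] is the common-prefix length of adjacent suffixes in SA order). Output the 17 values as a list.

[0, 1, 1, 0, 0, 1, 0, 1, 2, 0, 1, 2, 0, 1, 0, 0, 1]

rank→(start, suffix):
  0 → (12, 'abehd')
  1 → (2, 'acehfdafgeabehd')
  2 → (8, 'afgeabehd')
  3 → (13, 'behd')
  4 → (0, 'cdacehfdafgeabehd')
  5 → (3, 'cehfdafgeabehd')
  6 → (16, 'd')
  7 → (1, 'dacehfdafgeabehd')
  8 → (7, 'dafgeabehd')
  9 → (11, 'eabehd')
  10 → (14, 'ehd')
  11 → (4, 'ehfdafgeabehd')
  12 → (6, 'fdafgeabehd')
  13 → (9, 'fgeabehd')
  14 → (10, 'geabehd')
  15 → (15, 'hd')
  16 → (5, 'hfdafgeabehd')

SA = [12, 2, 8, 13, 0, 3, 16, 1, 7, 11, 14, 4, 6, 9, 10, 15, 5]
rank  pair      lcp
   1  s[12:],s[2:]  1  'a'
   2  s[2:],s[8:]  1  'a'
   3  s[8:],s[13:]  0  ''
   4  s[13:],s[0:]  0  ''
   5  s[0:],s[3:]  1  'c'
   6  s[3:],s[16:]  0  ''
   7  s[16:],s[1:]  1  'd'
   8  s[1:],s[7:]  2  'da'
   9  s[7:],s[11:]  0  ''
  10  s[11:],s[14:]  1  'e'
  11  s[14:],s[4:]  2  'eh'
  12  s[4:],s[6:]  0  ''
  13  s[6:],s[9:]  1  'f'
  14  s[9:],s[10:]  0  ''
  15  s[10:],s[15:]  0  ''
  16  s[15:],s[5:]  1  'h'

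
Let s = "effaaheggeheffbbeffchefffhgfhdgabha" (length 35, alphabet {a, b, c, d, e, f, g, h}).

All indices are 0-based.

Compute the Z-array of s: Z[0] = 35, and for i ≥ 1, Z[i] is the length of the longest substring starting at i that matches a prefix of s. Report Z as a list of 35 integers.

[35, 0, 0, 0, 0, 0, 1, 0, 0, 1, 0, 3, 0, 0, 0, 0, 3, 0, 0, 0, 0, 3, 0, 0, 0, 0, 0, 0, 0, 0, 0, 0, 0, 0, 0]

Z[0]=35
i=1: i≥r, start 0; Z[1]=0
i=2: i≥r, start 0; Z[2]=0
i=3: i≥r, start 0; Z[3]=0
i=4: i≥r, start 0; Z[4]=0
i=5: i≥r, start 0; Z[5]=0
i=6: i≥r, start 0; Z[6]=1 scan→box=[6,7)
i=7: i≥r, start 0; Z[7]=0
i=8: i≥r, start 0; Z[8]=0
i=9: i≥r, start 0; Z[9]=1 scan→box=[9,10)
i=10: i≥r, start 0; Z[10]=0
i=11: i≥r, start 0; Z[11]=3 scan→box=[11,14)
i=12: min(r-i=2, Z[1]=0)=0; Z[12]=0
i=13: min(r-i=1, Z[2]=0)=0; Z[13]=0
i=14: i≥r, start 0; Z[14]=0
i=15: i≥r, start 0; Z[15]=0
i=16: i≥r, start 0; Z[16]=3 scan→box=[16,19)
i=17: min(r-i=2, Z[1]=0)=0; Z[17]=0
i=18: min(r-i=1, Z[2]=0)=0; Z[18]=0
i=19: i≥r, start 0; Z[19]=0
i=20: i≥r, start 0; Z[20]=0
i=21: i≥r, start 0; Z[21]=3 scan→box=[21,24)
i=22: min(r-i=2, Z[1]=0)=0; Z[22]=0
i=23: min(r-i=1, Z[2]=0)=0; Z[23]=0
i=24: i≥r, start 0; Z[24]=0
i=25: i≥r, start 0; Z[25]=0
i=26: i≥r, start 0; Z[26]=0
i=27: i≥r, start 0; Z[27]=0
i=28: i≥r, start 0; Z[28]=0
i=29: i≥r, start 0; Z[29]=0
i=30: i≥r, start 0; Z[30]=0
i=31: i≥r, start 0; Z[31]=0
i=32: i≥r, start 0; Z[32]=0
i=33: i≥r, start 0; Z[33]=0
i=34: i≥r, start 0; Z[34]=0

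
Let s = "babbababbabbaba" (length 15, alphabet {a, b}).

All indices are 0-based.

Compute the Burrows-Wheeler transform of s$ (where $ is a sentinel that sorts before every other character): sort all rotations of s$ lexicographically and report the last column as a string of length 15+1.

rank  rotation          last
    0  $babbababbabbaba  a
    1  a$babbababbabbab  b
    2  aba$babbababbabb  b
    3  ababbabbaba$babb  b
    4  abbaba$babbababb  b
    5  abbababbabbaba$b  b
    6  abbabbaba$babbab  b
    7  ba$babbababbabba  a
    8  baba$babbababbab  b
    9  bababbabbaba$bab  b
   10  babbaba$babbabab  b
   11  babbababbabbaba$  $
   12  babbabbaba$babba  a
   13  bbaba$babbababba  a
   14  bbababbabbaba$ba  a
   15  bbabbaba$babbaba  a

abbbbbbabbb$aaaa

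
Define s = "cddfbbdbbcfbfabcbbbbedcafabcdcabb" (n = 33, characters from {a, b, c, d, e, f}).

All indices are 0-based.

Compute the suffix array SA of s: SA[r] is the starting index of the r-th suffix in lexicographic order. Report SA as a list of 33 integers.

rank | idx | suffix
   0 |  30 | abb
   1 |  13 | abcbbbbedcafabcdcabb
   2 |  25 | abcdcabb
   3 |  23 | afabcdcabb
   4 |  32 | b
   5 |  31 | bb
   6 |  16 | bbbbedcafabcdcabb
   7 |  17 | bbbedcafabcdcabb
   8 |   7 | bbcfbfabcbbbbedcafabcdcabb
   9 |   4 | bbdbbcfbfabcbbbbedcafabcdcabb
  10 |  18 | bbedcafabcdcabb
  11 |  14 | bcbbbbedcafabcdcabb
  12 |  26 | bcdcabb
  13 |   8 | bcfbfabcbbbbedcafabcdcabb
  14 |   5 | bdbbcfbfabcbbbbedcafabcdcabb
  15 |  19 | bedcafabcdcabb
  16 |  11 | bfabcbbbbedcafabcdcabb
  17 |  29 | cabb
  18 |  22 | cafabcdcabb
  19 |  15 | cbbbbedcafabcdcabb
  20 |  27 | cdcabb
  21 |   0 | cddfbbdbbcfbfabcbbbbedcafabcdcabb
  22 |   9 | cfbfabcbbbbedcafabcdcabb
  23 |   6 | dbbcfbfabcbbbbedcafabcdcabb
  24 |  28 | dcabb
  25 |  21 | dcafabcdcabb
  26 |   1 | ddfbbdbbcfbfabcbbbbedcafabcdcabb
  27 |   2 | dfbbdbbcfbfabcbbbbedcafabcdcabb
  28 |  20 | edcafabcdcabb
  29 |  12 | fabcbbbbedcafabcdcabb
  30 |  24 | fabcdcabb
  31 |   3 | fbbdbbcfbfabcbbbbedcafabcdcabb
  32 |  10 | fbfabcbbbbedcafabcdcabb

[30, 13, 25, 23, 32, 31, 16, 17, 7, 4, 18, 14, 26, 8, 5, 19, 11, 29, 22, 15, 27, 0, 9, 6, 28, 21, 1, 2, 20, 12, 24, 3, 10]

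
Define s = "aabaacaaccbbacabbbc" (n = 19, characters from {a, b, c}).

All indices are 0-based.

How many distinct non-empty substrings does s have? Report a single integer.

163

sorted suffixes:
  #0 SA[0]=0  'aabaacaaccbbacabbbc'
  #1 SA[1]=3  'aacaaccbbacabbbc'
  #2 SA[2]=6  'aaccbbacabbbc'
  #3 SA[3]=1  'abaacaaccbbacabbbc'
  #4 SA[4]=14  'abbbc'
  #5 SA[5]=4  'acaaccbbacabbbc'
  #6 SA[6]=12  'acabbbc'
  #7 SA[7]=7  'accbbacabbbc'
  #8 SA[8]=2  'baacaaccbbacabbbc'
  #9 SA[9]=11  'bacabbbc'
  #10 SA[10]=10  'bbacabbbc'
  #11 SA[11]=15  'bbbc'
  #12 SA[12]=16  'bbc'
  #13 SA[13]=17  'bc'
  #14 SA[14]=18  'c'
  #15 SA[15]=5  'caaccbbacabbbc'
  #16 SA[16]=13  'cabbbc'
  #17 SA[17]=9  'cbbacabbbc'
  #18 SA[18]=8  'ccbbacabbbc'

SA = [0, 3, 6, 1, 14, 4, 12, 7, 2, 11, 10, 15, 16, 17, 18, 5, 13, 9, 8]
i: (SA[i-1],SA[i]) lcp shared
  1: (0,3) 2 'aa'
  2: (3,6) 3 'aac'
  3: (6,1) 1 'a'
  4: (1,14) 2 'ab'
  5: (14,4) 1 'a'
  6: (4,12) 3 'aca'
  7: (12,7) 2 'ac'
  8: (7,2) 0 ''
  9: (2,11) 2 'ba'
  10: (11,10) 1 'b'
  11: (10,15) 2 'bb'
  12: (15,16) 2 'bb'
  13: (16,17) 1 'b'
  14: (17,18) 0 ''
  15: (18,5) 1 'c'
  16: (5,13) 2 'ca'
  17: (13,9) 1 'c'
  18: (9,8) 1 'c'

n(n+1)/2 = 19·20/2 = 190
Σ LCP = 0 + 2 + 3 + 1 + 2 + 1 + 3 + 2 + 0 + 2 + 1 + 2 + 2 + 1 + 0 + 1 + 2 + 1 + 1 = 27
distinct = 190 − 27 = 163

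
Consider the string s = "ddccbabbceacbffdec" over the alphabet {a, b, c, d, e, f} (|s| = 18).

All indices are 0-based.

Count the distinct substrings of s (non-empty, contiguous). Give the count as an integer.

rank | idx | suffix
   0 |   5 | abbceacbffdec
   1 |  10 | acbffdec
   2 |   4 | babbceacbffdec
   3 |   6 | bbceacbffdec
   4 |   7 | bceacbffdec
   5 |  12 | bffdec
   6 |  17 | c
   7 |   3 | cbabbceacbffdec
   8 |  11 | cbffdec
   9 |   2 | ccbabbceacbffdec
  10 |   8 | ceacbffdec
  11 |   1 | dccbabbceacbffdec
  12 |   0 | ddccbabbceacbffdec
  13 |  15 | dec
  14 |   9 | eacbffdec
  15 |  16 | ec
  16 |  14 | fdec
  17 |  13 | ffdec

SA = [5, 10, 4, 6, 7, 12, 17, 3, 11, 2, 8, 1, 0, 15, 9, 16, 14, 13]
[i] adj suffixes → lcp
  [1] 5/10 → 1 ('a')
  [2] 10/4 → 0 ('')
  [3] 4/6 → 1 ('b')
  [4] 6/7 → 1 ('b')
  [5] 7/12 → 1 ('b')
  [6] 12/17 → 0 ('')
  [7] 17/3 → 1 ('c')
  [8] 3/11 → 2 ('cb')
  [9] 11/2 → 1 ('c')
  [10] 2/8 → 1 ('c')
  [11] 8/1 → 0 ('')
  [12] 1/0 → 1 ('d')
  [13] 0/15 → 1 ('d')
  [14] 15/9 → 0 ('')
  [15] 9/16 → 1 ('e')
  [16] 16/14 → 0 ('')
  [17] 14/13 → 1 ('f')

n(n+1)/2 = 18·19/2 = 171
Σ LCP = 0 + 1 + 0 + 1 + 1 + 1 + 0 + 1 + 2 + 1 + 1 + 0 + 1 + 1 + 0 + 1 + 0 + 1 = 13
distinct = 171 − 13 = 158

158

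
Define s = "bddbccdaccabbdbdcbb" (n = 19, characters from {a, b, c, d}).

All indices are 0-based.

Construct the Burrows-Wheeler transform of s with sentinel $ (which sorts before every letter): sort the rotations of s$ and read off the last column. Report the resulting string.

rank  rotation              last
    0  $bddbccdaccabbdbdcbb  b
    1  abbdbdcbb$bddbccdacc  c
    2  accabbdbdcbb$bddbccd  d
    3  b$bddbccdaccabbdbdcb  b
    4  bb$bddbccdaccabbdbdc  c
    5  bbdbdcbb$bddbccdacca  a
    6  bccdaccabbdbdcbb$bdd  d
    7  bdbdcbb$bddbccdaccab  b
    8  bdcbb$bddbccdaccabbd  d
    9  bddbccdaccabbdbdcbb$  $
   10  cabbdbdcbb$bddbccdac  c
   11  cbb$bddbccdaccabbdbd  d
   12  ccabbdbdcbb$bddbccda  a
   13  ccdaccabbdbdcbb$bddb  b
   14  cdaccabbdbdcbb$bddbc  c
   15  daccabbdbdcbb$bddbcc  c
   16  dbccdaccabbdbdcbb$bd  d
   17  dbdcbb$bddbccdaccabb  b
   18  dcbb$bddbccdaccabbdb  b
   19  ddbccdaccabbdbdcbb$b  b

bcdbcadbd$cdabccdbbb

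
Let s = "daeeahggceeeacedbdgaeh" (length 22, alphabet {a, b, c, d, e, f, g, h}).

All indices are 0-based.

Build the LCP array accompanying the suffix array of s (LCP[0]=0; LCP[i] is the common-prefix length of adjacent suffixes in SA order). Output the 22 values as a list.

rank | idx | suffix
   0 |  12 | acedbdgaeh
   1 |   1 | aeeahggceeeacedbdgaeh
   2 |  19 | aeh
   3 |   4 | ahggceeeacedbdgaeh
   4 |  16 | bdgaeh
   5 |  13 | cedbdgaeh
   6 |   8 | ceeeacedbdgaeh
   7 |   0 | daeeahggceeeacedbdgaeh
   8 |  15 | dbdgaeh
   9 |  17 | dgaeh
  10 |  11 | eacedbdgaeh
  11 |   3 | eahggceeeacedbdgaeh
  12 |  14 | edbdgaeh
  13 |  10 | eeacedbdgaeh
  14 |   2 | eeahggceeeacedbdgaeh
  15 |   9 | eeeacedbdgaeh
  16 |  20 | eh
  17 |  18 | gaeh
  18 |   7 | gceeeacedbdgaeh
  19 |   6 | ggceeeacedbdgaeh
  20 |  21 | h
  21 |   5 | hggceeeacedbdgaeh

SA = [12, 1, 19, 4, 16, 13, 8, 0, 15, 17, 11, 3, 14, 10, 2, 9, 20, 18, 7, 6, 21, 5]
[i] adj suffixes → lcp
  [1] 12/1 → 1 ('a')
  [2] 1/19 → 2 ('ae')
  [3] 19/4 → 1 ('a')
  [4] 4/16 → 0 ('')
  [5] 16/13 → 0 ('')
  [6] 13/8 → 2 ('ce')
  [7] 8/0 → 0 ('')
  [8] 0/15 → 1 ('d')
  [9] 15/17 → 1 ('d')
  [10] 17/11 → 0 ('')
  [11] 11/3 → 2 ('ea')
  [12] 3/14 → 1 ('e')
  [13] 14/10 → 1 ('e')
  [14] 10/2 → 3 ('eea')
  [15] 2/9 → 2 ('ee')
  [16] 9/20 → 1 ('e')
  [17] 20/18 → 0 ('')
  [18] 18/7 → 1 ('g')
  [19] 7/6 → 1 ('g')
  [20] 6/21 → 0 ('')
  [21] 21/5 → 1 ('h')

[0, 1, 2, 1, 0, 0, 2, 0, 1, 1, 0, 2, 1, 1, 3, 2, 1, 0, 1, 1, 0, 1]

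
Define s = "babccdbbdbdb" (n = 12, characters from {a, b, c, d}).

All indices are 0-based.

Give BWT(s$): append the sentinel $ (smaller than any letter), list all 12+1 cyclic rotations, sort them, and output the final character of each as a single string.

bbd$dadbbcbcb

rank  rotation       last
    0  $babccdbbdbdb  b
    1  abccdbbdbdb$b  b
    2  b$babccdbbdbd  d
    3  babccdbbdbdb$  $
    4  bbdbdb$babccd  d
    5  bccdbbdbdb$ba  a
    6  bdb$babccdbbd  d
    7  bdbdb$babccdb  b
    8  ccdbbdbdb$bab  b
    9  cdbbdbdb$babc  c
   10  db$babccdbbdb  b
   11  dbbdbdb$babcc  c
   12  dbdb$babccdbb  b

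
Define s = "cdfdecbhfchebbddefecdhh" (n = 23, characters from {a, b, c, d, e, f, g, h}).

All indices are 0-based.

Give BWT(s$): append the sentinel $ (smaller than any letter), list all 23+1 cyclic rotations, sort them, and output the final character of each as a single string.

rank  rotation                  last
    0  $cdfdecbhfchebbddefecdhh  h
    1  bbddefecdhh$cdfdecbhfche  e
    2  bddefecdhh$cdfdecbhfcheb  b
    3  bhfchebbddefecdhh$cdfdec  c
    4  cbhfchebbddefecdhh$cdfde  e
    5  cdfdecbhfchebbddefecdhh$  $
    6  cdhh$cdfdecbhfchebbddefe  e
    7  chebbddefecdhh$cdfdecbhf  f
    8  ddefecdhh$cdfdecbhfchebb  b
    9  decbhfchebbddefecdhh$cdf  f
   10  defecdhh$cdfdecbhfchebbd  d
   11  dfdecbhfchebbddefecdhh$c  c
   12  dhh$cdfdecbhfchebbddefec  c
   13  ebbddefecdhh$cdfdecbhfch  h
   14  ecbhfchebbddefecdhh$cdfd  d
   15  ecdhh$cdfdecbhfchebbddef  f
   16  efecdhh$cdfdecbhfchebbdd  d
   17  fchebbddefecdhh$cdfdecbh  h
   18  fdecbhfchebbddefecdhh$cd  d
   19  fecdhh$cdfdecbhfchebbdde  e
   20  h$cdfdecbhfchebbddefecdh  h
   21  hebbddefecdhh$cdfdecbhfc  c
   22  hfchebbddefecdhh$cdfdecb  b
   23  hh$cdfdecbhfchebbddefecd  d

hebce$efbfdcchdfdhdehcbd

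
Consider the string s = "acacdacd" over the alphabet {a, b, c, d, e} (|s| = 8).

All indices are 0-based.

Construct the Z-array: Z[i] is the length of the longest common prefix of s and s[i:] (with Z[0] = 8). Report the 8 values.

Z[0]=8
i=1: fresh scan; Z[1]=0
i=2: fresh scan; Z[2]=2 scan→box=[2,4)
i=3: min(r-i=1, Z[1]=0)=0; Z[3]=0
i=4: fresh scan; Z[4]=0
i=5: fresh scan; Z[5]=2 scan→box=[5,7)
i=6: min(r-i=1, Z[1]=0)=0; Z[6]=0
i=7: fresh scan; Z[7]=0

[8, 0, 2, 0, 0, 2, 0, 0]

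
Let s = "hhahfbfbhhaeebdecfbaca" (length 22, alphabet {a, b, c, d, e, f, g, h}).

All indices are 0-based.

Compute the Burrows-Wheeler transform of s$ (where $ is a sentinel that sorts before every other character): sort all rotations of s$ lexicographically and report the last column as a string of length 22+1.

rank  rotation                 last
    0  $hhahfbfbhhaeebdecfbaca  a
    1  a$hhahfbfbhhaeebdecfbac  c
    2  aca$hhahfbfbhhaeebdecfb  b
    3  aeebdecfbaca$hhahfbfbhh  h
    4  ahfbfbhhaeebdecfbaca$hh  h
    5  baca$hhahfbfbhhaeebdecf  f
    6  bdecfbaca$hhahfbfbhhaee  e
    7  bfbhhaeebdecfbaca$hhahf  f
    8  bhhaeebdecfbaca$hhahfbf  f
    9  ca$hhahfbfbhhaeebdecfba  a
   10  cfbaca$hhahfbfbhhaeebde  e
   11  decfbaca$hhahfbfbhhaeeb  b
   12  ebdecfbaca$hhahfbfbhhae  e
   13  ecfbaca$hhahfbfbhhaeebd  d
   14  eebdecfbaca$hhahfbfbhha  a
   15  fbaca$hhahfbfbhhaeebdec  c
   16  fbfbhhaeebdecfbaca$hhah  h
   17  fbhhaeebdecfbaca$hhahfb  b
   18  haeebdecfbaca$hhahfbfbh  h
   19  hahfbfbhhaeebdecfbaca$h  h
   20  hfbfbhhaeebdecfbaca$hha  a
   21  hhaeebdecfbaca$hhahfbfb  b
   22  hhahfbfbhhaeebdecfbaca$  $

acbhhfeffaebedachbhhab$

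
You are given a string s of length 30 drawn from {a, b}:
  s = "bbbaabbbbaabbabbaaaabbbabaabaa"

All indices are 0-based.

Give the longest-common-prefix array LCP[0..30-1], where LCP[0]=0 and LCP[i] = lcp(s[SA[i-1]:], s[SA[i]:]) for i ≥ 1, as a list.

[0, 1, 2, 3, 2, 3, 4, 5, 1, 4, 2, 4, 3, 4, 0, 3, 3, 4, 5, 2, 3, 1, 4, 6, 3, 4, 2, 7, 4, 3]

rank | idx | suffix
   0 |  29 | a
   1 |  28 | aa
   2 |  16 | aaaabbbabaabaa
   3 |  17 | aaabbbabaabaa
   4 |  25 | aabaa
   5 |   9 | aabbabbaaaabbbabaabaa
   6 |  18 | aabbbabaabaa
   7 |   3 | aabbbbaabbabbaaaabbbabaabaa
   8 |  26 | abaa
   9 |  23 | abaabaa
  10 |  13 | abbaaaabbbabaabaa
  11 |  10 | abbabbaaaabbbabaabaa
  12 |  19 | abbbabaabaa
  13 |   4 | abbbbaabbabbaaaabbbabaabaa
  14 |  27 | baa
  15 |  15 | baaaabbbabaabaa
  16 |  24 | baabaa
  17 |   8 | baabbabbaaaabbbabaabaa
  18 |   2 | baabbbbaabbabbaaaabbbabaabaa
  19 |  22 | babaabaa
  20 |  12 | babbaaaabbbabaabaa
  21 |  14 | bbaaaabbbabaabaa
  22 |   7 | bbaabbabbaaaabbbabaabaa
  23 |   1 | bbaabbbbaabbabbaaaabbbabaabaa
  24 |  21 | bbabaabaa
  25 |  11 | bbabbaaaabbbabaabaa
  26 |   6 | bbbaabbabbaaaabbbabaabaa
  27 |   0 | bbbaabbbbaabbabbaaaabbbabaabaa
  28 |  20 | bbbabaabaa
  29 |   5 | bbbbaabbabbaaaabbbabaabaa

SA = [29, 28, 16, 17, 25, 9, 18, 3, 26, 23, 13, 10, 19, 4, 27, 15, 24, 8, 2, 22, 12, 14, 7, 1, 21, 11, 6, 0, 20, 5]
rank  pair      lcp
   1  s[29:],s[28:]  1  'a'
   2  s[28:],s[16:]  2  'aa'
   3  s[16:],s[17:]  3  'aaa'
   4  s[17:],s[25:]  2  'aa'
   5  s[25:],s[9:]  3  'aab'
   6  s[9:],s[18:]  4  'aabb'
   7  s[18:],s[3:]  5  'aabbb'
   8  s[3:],s[26:]  1  'a'
   9  s[26:],s[23:]  4  'abaa'
  10  s[23:],s[13:]  2  'ab'
  11  s[13:],s[10:]  4  'abba'
  12  s[10:],s[19:]  3  'abb'
  13  s[19:],s[4:]  4  'abbb'
  14  s[4:],s[27:]  0  ''
  15  s[27:],s[15:]  3  'baa'
  16  s[15:],s[24:]  3  'baa'
  17  s[24:],s[8:]  4  'baab'
  18  s[8:],s[2:]  5  'baabb'
  19  s[2:],s[22:]  2  'ba'
  20  s[22:],s[12:]  3  'bab'
  21  s[12:],s[14:]  1  'b'
  22  s[14:],s[7:]  4  'bbaa'
  23  s[7:],s[1:]  6  'bbaabb'
  24  s[1:],s[21:]  3  'bba'
  25  s[21:],s[11:]  4  'bbab'
  26  s[11:],s[6:]  2  'bb'
  27  s[6:],s[0:]  7  'bbbaabb'
  28  s[0:],s[20:]  4  'bbba'
  29  s[20:],s[5:]  3  'bbb'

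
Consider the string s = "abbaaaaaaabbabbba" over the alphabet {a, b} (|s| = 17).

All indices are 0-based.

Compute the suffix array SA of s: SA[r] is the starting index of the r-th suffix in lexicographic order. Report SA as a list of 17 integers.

rank | idx | suffix
   0 |  16 | a
   1 |   3 | aaaaaaabbabbba
   2 |   4 | aaaaaabbabbba
   3 |   5 | aaaaabbabbba
   4 |   6 | aaaabbabbba
   5 |   7 | aaabbabbba
   6 |   8 | aabbabbba
   7 |   0 | abbaaaaaaabbabbba
   8 |   9 | abbabbba
   9 |  12 | abbba
  10 |  15 | ba
  11 |   2 | baaaaaaabbabbba
  12 |  11 | babbba
  13 |  14 | bba
  14 |   1 | bbaaaaaaabbabbba
  15 |  10 | bbabbba
  16 |  13 | bbba

[16, 3, 4, 5, 6, 7, 8, 0, 9, 12, 15, 2, 11, 14, 1, 10, 13]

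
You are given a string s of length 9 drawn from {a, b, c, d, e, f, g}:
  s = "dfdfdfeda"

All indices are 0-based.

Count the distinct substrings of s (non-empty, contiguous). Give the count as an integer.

34

rank→(start, suffix):
  0 → (8, 'a')
  1 → (7, 'da')
  2 → (0, 'dfdfdfeda')
  3 → (2, 'dfdfeda')
  4 → (4, 'dfeda')
  5 → (6, 'eda')
  6 → (1, 'fdfdfeda')
  7 → (3, 'fdfeda')
  8 → (5, 'feda')

SA = [8, 7, 0, 2, 4, 6, 1, 3, 5]
i: (SA[i-1],SA[i]) lcp shared
  1: (8,7) 0 ''
  2: (7,0) 1 'd'
  3: (0,2) 4 'dfdf'
  4: (2,4) 2 'df'
  5: (4,6) 0 ''
  6: (6,1) 0 ''
  7: (1,3) 3 'fdf'
  8: (3,5) 1 'f'

n(n+1)/2 = 9·10/2 = 45
Σ LCP = 0 + 0 + 1 + 4 + 2 + 0 + 0 + 3 + 1 = 11
distinct = 45 − 11 = 34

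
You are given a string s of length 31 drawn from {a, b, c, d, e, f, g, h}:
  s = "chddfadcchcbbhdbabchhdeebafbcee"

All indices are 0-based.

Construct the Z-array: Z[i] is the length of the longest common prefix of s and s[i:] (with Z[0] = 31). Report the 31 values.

[31, 0, 0, 0, 0, 0, 0, 1, 2, 0, 1, 0, 0, 0, 0, 0, 0, 0, 2, 0, 0, 0, 0, 0, 0, 0, 0, 0, 1, 0, 0]

Z[0]=31
i=1: fresh scan; Z[1]=0
i=2: fresh scan; Z[2]=0
i=3: fresh scan; Z[3]=0
i=4: fresh scan; Z[4]=0
i=5: fresh scan; Z[5]=0
i=6: fresh scan; Z[6]=0
i=7: fresh scan; Z[7]=1 scan→box=[7,8)
i=8: fresh scan; Z[8]=2 scan→box=[8,10)
i=9: min(r-i=1, Z[1]=0)=0; Z[9]=0
i=10: fresh scan; Z[10]=1 scan→box=[10,11)
i=11: fresh scan; Z[11]=0
i=12: fresh scan; Z[12]=0
i=13: fresh scan; Z[13]=0
i=14: fresh scan; Z[14]=0
i=15: fresh scan; Z[15]=0
i=16: fresh scan; Z[16]=0
i=17: fresh scan; Z[17]=0
i=18: fresh scan; Z[18]=2 scan→box=[18,20)
i=19: min(r-i=1, Z[1]=0)=0; Z[19]=0
i=20: fresh scan; Z[20]=0
i=21: fresh scan; Z[21]=0
i=22: fresh scan; Z[22]=0
i=23: fresh scan; Z[23]=0
i=24: fresh scan; Z[24]=0
i=25: fresh scan; Z[25]=0
i=26: fresh scan; Z[26]=0
i=27: fresh scan; Z[27]=0
i=28: fresh scan; Z[28]=1 scan→box=[28,29)
i=29: fresh scan; Z[29]=0
i=30: fresh scan; Z[30]=0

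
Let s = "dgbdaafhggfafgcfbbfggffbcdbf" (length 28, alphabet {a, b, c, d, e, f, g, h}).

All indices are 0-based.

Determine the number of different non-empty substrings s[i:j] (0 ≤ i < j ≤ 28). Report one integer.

378

sorted suffixes:
  #0 SA[0]=4  'aafhggfafgcfbbfggffbcdbf'
  #1 SA[1]=11  'afgcfbbfggffbcdbf'
  #2 SA[2]=5  'afhggfafgcfbbfggffbcdbf'
  #3 SA[3]=16  'bbfggffbcdbf'
  #4 SA[4]=23  'bcdbf'
  #5 SA[5]=2  'bdaafhggfafgcfbbfggffbcdbf'
  #6 SA[6]=26  'bf'
  #7 SA[7]=17  'bfggffbcdbf'
  #8 SA[8]=24  'cdbf'
  #9 SA[9]=14  'cfbbfggffbcdbf'
  #10 SA[10]=3  'daafhggfafgcfbbfggffbcdbf'
  #11 SA[11]=25  'dbf'
  #12 SA[12]=0  'dgbdaafhggfafgcfbbfggffbcdbf'
  #13 SA[13]=27  'f'
  #14 SA[14]=10  'fafgcfbbfggffbcdbf'
  #15 SA[15]=15  'fbbfggffbcdbf'
  #16 SA[16]=22  'fbcdbf'
  #17 SA[17]=21  'ffbcdbf'
  #18 SA[18]=12  'fgcfbbfggffbcdbf'
  #19 SA[19]=18  'fggffbcdbf'
  #20 SA[20]=6  'fhggfafgcfbbfggffbcdbf'
  #21 SA[21]=1  'gbdaafhggfafgcfbbfggffbcdbf'
  #22 SA[22]=13  'gcfbbfggffbcdbf'
  #23 SA[23]=9  'gfafgcfbbfggffbcdbf'
  #24 SA[24]=20  'gffbcdbf'
  #25 SA[25]=8  'ggfafgcfbbfggffbcdbf'
  #26 SA[26]=19  'ggffbcdbf'
  #27 SA[27]=7  'hggfafgcfbbfggffbcdbf'

SA = [4, 11, 5, 16, 23, 2, 26, 17, 24, 14, 3, 25, 0, 27, 10, 15, 22, 21, 12, 18, 6, 1, 13, 9, 20, 8, 19, 7]
rank  pair      lcp
   1  s[4:],s[11:]  1  'a'
   2  s[11:],s[5:]  2  'af'
   3  s[5:],s[16:]  0  ''
   4  s[16:],s[23:]  1  'b'
   5  s[23:],s[2:]  1  'b'
   6  s[2:],s[26:]  1  'b'
   7  s[26:],s[17:]  2  'bf'
   8  s[17:],s[24:]  0  ''
   9  s[24:],s[14:]  1  'c'
  10  s[14:],s[3:]  0  ''
  11  s[3:],s[25:]  1  'd'
  12  s[25:],s[0:]  1  'd'
  13  s[0:],s[27:]  0  ''
  14  s[27:],s[10:]  1  'f'
  15  s[10:],s[15:]  1  'f'
  16  s[15:],s[22:]  2  'fb'
  17  s[22:],s[21:]  1  'f'
  18  s[21:],s[12:]  1  'f'
  19  s[12:],s[18:]  2  'fg'
  20  s[18:],s[6:]  1  'f'
  21  s[6:],s[1:]  0  ''
  22  s[1:],s[13:]  1  'g'
  23  s[13:],s[9:]  1  'g'
  24  s[9:],s[20:]  2  'gf'
  25  s[20:],s[8:]  1  'g'
  26  s[8:],s[19:]  3  'ggf'
  27  s[19:],s[7:]  0  ''

n(n+1)/2 = 28·29/2 = 406
Σ LCP = 0 + 1 + 2 + 0 + 1 + 1 + 1 + 2 + 0 + 1 + 0 + 1 + 1 + 0 + 1 + 1 + 2 + 1 + 1 + 2 + 1 + 0 + 1 + 1 + 2 + 1 + 3 + 0 = 28
distinct = 406 − 28 = 378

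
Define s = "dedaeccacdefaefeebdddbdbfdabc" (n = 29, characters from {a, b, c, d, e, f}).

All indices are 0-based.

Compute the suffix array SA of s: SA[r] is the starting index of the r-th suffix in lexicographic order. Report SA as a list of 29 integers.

[26, 7, 3, 12, 27, 21, 17, 23, 28, 6, 5, 8, 25, 2, 20, 22, 19, 18, 0, 9, 16, 4, 1, 15, 10, 13, 11, 24, 14]

rank | idx | suffix
   0 |  26 | abc
   1 |   7 | acdefaefeebdddbdbfdabc
   2 |   3 | aeccacdefaefeebdddbdbfdabc
   3 |  12 | aefeebdddbdbfdabc
   4 |  27 | bc
   5 |  21 | bdbfdabc
   6 |  17 | bdddbdbfdabc
   7 |  23 | bfdabc
   8 |  28 | c
   9 |   6 | cacdefaefeebdddbdbfdabc
  10 |   5 | ccacdefaefeebdddbdbfdabc
  11 |   8 | cdefaefeebdddbdbfdabc
  12 |  25 | dabc
  13 |   2 | daeccacdefaefeebdddbdbfdabc
  14 |  20 | dbdbfdabc
  15 |  22 | dbfdabc
  16 |  19 | ddbdbfdabc
  17 |  18 | dddbdbfdabc
  18 |   0 | dedaeccacdefaefeebdddbdbfdabc
  19 |   9 | defaefeebdddbdbfdabc
  20 |  16 | ebdddbdbfdabc
  21 |   4 | eccacdefaefeebdddbdbfdabc
  22 |   1 | edaeccacdefaefeebdddbdbfdabc
  23 |  15 | eebdddbdbfdabc
  24 |  10 | efaefeebdddbdbfdabc
  25 |  13 | efeebdddbdbfdabc
  26 |  11 | faefeebdddbdbfdabc
  27 |  24 | fdabc
  28 |  14 | feebdddbdbfdabc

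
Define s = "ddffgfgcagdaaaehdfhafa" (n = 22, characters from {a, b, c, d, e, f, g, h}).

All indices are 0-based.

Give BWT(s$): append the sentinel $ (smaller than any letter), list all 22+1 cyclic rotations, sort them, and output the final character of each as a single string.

afdaahcgg$dhaadgfdfaffe

rank  rotation                 last
    0  $ddffgfgcagdaaaehdfhafa  a
    1  a$ddffgfgcagdaaaehdfhaf  f
    2  aaaehdfhafa$ddffgfgcagd  d
    3  aaehdfhafa$ddffgfgcagda  a
    4  aehdfhafa$ddffgfgcagdaa  a
    5  afa$ddffgfgcagdaaaehdfh  h
    6  agdaaaehdfhafa$ddffgfgc  c
    7  cagdaaaehdfhafa$ddffgfg  g
    8  daaaehdfhafa$ddffgfgcag  g
    9  ddffgfgcagdaaaehdfhafa$  $
   10  dffgfgcagdaaaehdfhafa$d  d
   11  dfhafa$ddffgfgcagdaaaeh  h
   12  ehdfhafa$ddffgfgcagdaaa  a
   13  fa$ddffgfgcagdaaaehdfha  a
   14  ffgfgcagdaaaehdfhafa$dd  d
   15  fgcagdaaaehdfhafa$ddffg  g
   16  fgfgcagdaaaehdfhafa$ddf  f
   17  fhafa$ddffgfgcagdaaaehd  d
   18  gcagdaaaehdfhafa$ddffgf  f
   19  gdaaaehdfhafa$ddffgfgca  a
   20  gfgcagdaaaehdfhafa$ddff  f
   21  hafa$ddffgfgcagdaaaehdf  f
   22  hdfhafa$ddffgfgcagdaaae  e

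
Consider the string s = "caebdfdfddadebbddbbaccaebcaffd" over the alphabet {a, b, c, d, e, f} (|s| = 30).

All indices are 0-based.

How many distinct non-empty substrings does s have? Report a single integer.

426

rank→(start, suffix):
  0 → (19, 'accaebcaffd')
  1 → (10, 'adebbddbbaccaebcaffd')
  2 → (22, 'aebcaffd')
  3 → (1, 'aebdfdfddadebbddbbaccaebcaffd')
  4 → (26, 'affd')
  5 → (18, 'baccaebcaffd')
  6 → (17, 'bbaccaebcaffd')
  7 → (13, 'bbddbbaccaebcaffd')
  8 → (24, 'bcaffd')
  9 → (14, 'bddbbaccaebcaffd')
  10 → (3, 'bdfdfddadebbddbbaccaebcaffd')
  11 → (21, 'caebcaffd')
  12 → (0, 'caebdfdfddadebbddbbaccaebcaffd')
  13 → (25, 'caffd')
  14 → (20, 'ccaebcaffd')
  15 → (29, 'd')
  16 → (9, 'dadebbddbbaccaebcaffd')
  17 → (16, 'dbbaccaebcaffd')
  18 → (8, 'ddadebbddbbaccaebcaffd')
  19 → (15, 'ddbbaccaebcaffd')
  20 → (11, 'debbddbbaccaebcaffd')
  21 → (6, 'dfddadebbddbbaccaebcaffd')
  22 → (4, 'dfdfddadebbddbbaccaebcaffd')
  23 → (12, 'ebbddbbaccaebcaffd')
  24 → (23, 'ebcaffd')
  25 → (2, 'ebdfdfddadebbddbbaccaebcaffd')
  26 → (28, 'fd')
  27 → (7, 'fddadebbddbbaccaebcaffd')
  28 → (5, 'fdfddadebbddbbaccaebcaffd')
  29 → (27, 'ffd')

SA = [19, 10, 22, 1, 26, 18, 17, 13, 24, 14, 3, 21, 0, 25, 20, 29, 9, 16, 8, 15, 11, 6, 4, 12, 23, 2, 28, 7, 5, 27]
[i] adj suffixes → lcp
  [1] 19/10 → 1 ('a')
  [2] 10/22 → 1 ('a')
  [3] 22/1 → 3 ('aeb')
  [4] 1/26 → 1 ('a')
  [5] 26/18 → 0 ('')
  [6] 18/17 → 1 ('b')
  [7] 17/13 → 2 ('bb')
  [8] 13/24 → 1 ('b')
  [9] 24/14 → 1 ('b')
  [10] 14/3 → 2 ('bd')
  [11] 3/21 → 0 ('')
  [12] 21/0 → 4 ('caeb')
  [13] 0/25 → 2 ('ca')
  [14] 25/20 → 1 ('c')
  [15] 20/29 → 0 ('')
  [16] 29/9 → 1 ('d')
  [17] 9/16 → 1 ('d')
  [18] 16/8 → 1 ('d')
  [19] 8/15 → 2 ('dd')
  [20] 15/11 → 1 ('d')
  [21] 11/6 → 1 ('d')
  [22] 6/4 → 3 ('dfd')
  [23] 4/12 → 0 ('')
  [24] 12/23 → 2 ('eb')
  [25] 23/2 → 2 ('eb')
  [26] 2/28 → 0 ('')
  [27] 28/7 → 2 ('fd')
  [28] 7/5 → 2 ('fd')
  [29] 5/27 → 1 ('f')

n(n+1)/2 = 30·31/2 = 465
Σ LCP = 0 + 1 + 1 + 3 + 1 + 0 + 1 + 2 + 1 + 1 + 2 + 0 + 4 + 2 + 1 + 0 + 1 + 1 + 1 + 2 + 1 + 1 + 3 + 0 + 2 + 2 + 0 + 2 + 2 + 1 = 39
distinct = 465 − 39 = 426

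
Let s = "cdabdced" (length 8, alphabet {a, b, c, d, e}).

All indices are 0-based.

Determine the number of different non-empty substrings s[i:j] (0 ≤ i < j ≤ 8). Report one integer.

sorted suffixes:
  #0 SA[0]=2  'abdced'
  #1 SA[1]=3  'bdced'
  #2 SA[2]=0  'cdabdced'
  #3 SA[3]=5  'ced'
  #4 SA[4]=7  'd'
  #5 SA[5]=1  'dabdced'
  #6 SA[6]=4  'dced'
  #7 SA[7]=6  'ed'

SA = [2, 3, 0, 5, 7, 1, 4, 6]
rank  pair      lcp
   1  s[2:],s[3:]  0  ''
   2  s[3:],s[0:]  0  ''
   3  s[0:],s[5:]  1  'c'
   4  s[5:],s[7:]  0  ''
   5  s[7:],s[1:]  1  'd'
   6  s[1:],s[4:]  1  'd'
   7  s[4:],s[6:]  0  ''

n(n+1)/2 = 8·9/2 = 36
Σ LCP = 0 + 0 + 0 + 1 + 0 + 1 + 1 + 0 = 3
distinct = 36 − 3 = 33

33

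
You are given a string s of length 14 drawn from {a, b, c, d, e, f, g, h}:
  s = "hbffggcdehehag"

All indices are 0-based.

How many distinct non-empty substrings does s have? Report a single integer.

98

sorted suffixes:
  #0 SA[0]=12  'ag'
  #1 SA[1]=1  'bffggcdehehag'
  #2 SA[2]=6  'cdehehag'
  #3 SA[3]=7  'dehehag'
  #4 SA[4]=10  'ehag'
  #5 SA[5]=8  'ehehag'
  #6 SA[6]=2  'ffggcdehehag'
  #7 SA[7]=3  'fggcdehehag'
  #8 SA[8]=13  'g'
  #9 SA[9]=5  'gcdehehag'
  #10 SA[10]=4  'ggcdehehag'
  #11 SA[11]=11  'hag'
  #12 SA[12]=0  'hbffggcdehehag'
  #13 SA[13]=9  'hehag'

SA = [12, 1, 6, 7, 10, 8, 2, 3, 13, 5, 4, 11, 0, 9]
rank  pair      lcp
   1  s[12:],s[1:]  0  ''
   2  s[1:],s[6:]  0  ''
   3  s[6:],s[7:]  0  ''
   4  s[7:],s[10:]  0  ''
   5  s[10:],s[8:]  2  'eh'
   6  s[8:],s[2:]  0  ''
   7  s[2:],s[3:]  1  'f'
   8  s[3:],s[13:]  0  ''
   9  s[13:],s[5:]  1  'g'
  10  s[5:],s[4:]  1  'g'
  11  s[4:],s[11:]  0  ''
  12  s[11:],s[0:]  1  'h'
  13  s[0:],s[9:]  1  'h'

n(n+1)/2 = 14·15/2 = 105
Σ LCP = 0 + 0 + 0 + 0 + 0 + 2 + 0 + 1 + 0 + 1 + 1 + 0 + 1 + 1 = 7
distinct = 105 − 7 = 98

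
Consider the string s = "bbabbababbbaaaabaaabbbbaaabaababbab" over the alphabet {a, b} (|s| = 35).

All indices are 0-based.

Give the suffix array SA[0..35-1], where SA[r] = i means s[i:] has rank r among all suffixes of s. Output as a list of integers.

[11, 12, 23, 16, 13, 24, 27, 17, 33, 14, 25, 28, 5, 30, 2, 7, 18, 34, 10, 22, 15, 26, 32, 4, 29, 1, 6, 9, 21, 31, 3, 0, 8, 20, 19]

rank | idx | suffix
   0 |  11 | aaaabaaabbbbaaabaababbab
   1 |  12 | aaabaaabbbbaaabaababbab
   2 |  23 | aaabaababbab
   3 |  16 | aaabbbbaaabaababbab
   4 |  13 | aabaaabbbbaaabaababbab
   5 |  24 | aabaababbab
   6 |  27 | aababbab
   7 |  17 | aabbbbaaabaababbab
   8 |  33 | ab
   9 |  14 | abaaabbbbaaabaababbab
  10 |  25 | abaababbab
  11 |  28 | ababbab
  12 |   5 | ababbbaaaabaaabbbbaaabaababbab
  13 |  30 | abbab
  14 |   2 | abbababbbaaaabaaabbbbaaabaababbab
  15 |   7 | abbbaaaabaaabbbbaaabaababbab
  16 |  18 | abbbbaaabaababbab
  17 |  34 | b
  18 |  10 | baaaabaaabbbbaaabaababbab
  19 |  22 | baaabaababbab
  20 |  15 | baaabbbbaaabaababbab
  21 |  26 | baababbab
  22 |  32 | bab
  23 |   4 | bababbbaaaabaaabbbbaaabaababbab
  24 |  29 | babbab
  25 |   1 | babbababbbaaaabaaabbbbaaabaababbab
  26 |   6 | babbbaaaabaaabbbbaaabaababbab
  27 |   9 | bbaaaabaaabbbbaaabaababbab
  28 |  21 | bbaaabaababbab
  29 |  31 | bbab
  30 |   3 | bbababbbaaaabaaabbbbaaabaababbab
  31 |   0 | bbabbababbbaaaabaaabbbbaaabaababbab
  32 |   8 | bbbaaaabaaabbbbaaabaababbab
  33 |  20 | bbbaaabaababbab
  34 |  19 | bbbbaaabaababbab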